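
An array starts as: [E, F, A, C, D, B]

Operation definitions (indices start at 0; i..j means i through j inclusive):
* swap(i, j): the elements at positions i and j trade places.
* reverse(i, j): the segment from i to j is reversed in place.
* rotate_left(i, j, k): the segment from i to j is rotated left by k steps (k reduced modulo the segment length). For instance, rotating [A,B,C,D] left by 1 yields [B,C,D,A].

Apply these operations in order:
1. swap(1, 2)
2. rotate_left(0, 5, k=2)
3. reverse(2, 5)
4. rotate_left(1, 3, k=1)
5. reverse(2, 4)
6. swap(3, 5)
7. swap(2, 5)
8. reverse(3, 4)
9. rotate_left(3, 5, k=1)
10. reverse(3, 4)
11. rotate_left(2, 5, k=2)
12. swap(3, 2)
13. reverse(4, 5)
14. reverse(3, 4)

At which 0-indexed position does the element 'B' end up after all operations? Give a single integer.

Answer: 3

Derivation:
After 1 (swap(1, 2)): [E, A, F, C, D, B]
After 2 (rotate_left(0, 5, k=2)): [F, C, D, B, E, A]
After 3 (reverse(2, 5)): [F, C, A, E, B, D]
After 4 (rotate_left(1, 3, k=1)): [F, A, E, C, B, D]
After 5 (reverse(2, 4)): [F, A, B, C, E, D]
After 6 (swap(3, 5)): [F, A, B, D, E, C]
After 7 (swap(2, 5)): [F, A, C, D, E, B]
After 8 (reverse(3, 4)): [F, A, C, E, D, B]
After 9 (rotate_left(3, 5, k=1)): [F, A, C, D, B, E]
After 10 (reverse(3, 4)): [F, A, C, B, D, E]
After 11 (rotate_left(2, 5, k=2)): [F, A, D, E, C, B]
After 12 (swap(3, 2)): [F, A, E, D, C, B]
After 13 (reverse(4, 5)): [F, A, E, D, B, C]
After 14 (reverse(3, 4)): [F, A, E, B, D, C]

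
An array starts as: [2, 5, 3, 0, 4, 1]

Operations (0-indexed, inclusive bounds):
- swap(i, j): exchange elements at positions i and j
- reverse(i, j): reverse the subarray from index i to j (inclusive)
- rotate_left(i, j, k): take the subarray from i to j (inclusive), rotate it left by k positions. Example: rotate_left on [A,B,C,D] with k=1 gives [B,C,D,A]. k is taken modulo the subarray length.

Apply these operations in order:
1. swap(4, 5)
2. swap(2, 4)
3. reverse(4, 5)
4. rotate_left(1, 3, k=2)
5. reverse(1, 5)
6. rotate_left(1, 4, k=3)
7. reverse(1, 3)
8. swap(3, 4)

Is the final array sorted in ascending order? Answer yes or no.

After 1 (swap(4, 5)): [2, 5, 3, 0, 1, 4]
After 2 (swap(2, 4)): [2, 5, 1, 0, 3, 4]
After 3 (reverse(4, 5)): [2, 5, 1, 0, 4, 3]
After 4 (rotate_left(1, 3, k=2)): [2, 0, 5, 1, 4, 3]
After 5 (reverse(1, 5)): [2, 3, 4, 1, 5, 0]
After 6 (rotate_left(1, 4, k=3)): [2, 5, 3, 4, 1, 0]
After 7 (reverse(1, 3)): [2, 4, 3, 5, 1, 0]
After 8 (swap(3, 4)): [2, 4, 3, 1, 5, 0]

Answer: no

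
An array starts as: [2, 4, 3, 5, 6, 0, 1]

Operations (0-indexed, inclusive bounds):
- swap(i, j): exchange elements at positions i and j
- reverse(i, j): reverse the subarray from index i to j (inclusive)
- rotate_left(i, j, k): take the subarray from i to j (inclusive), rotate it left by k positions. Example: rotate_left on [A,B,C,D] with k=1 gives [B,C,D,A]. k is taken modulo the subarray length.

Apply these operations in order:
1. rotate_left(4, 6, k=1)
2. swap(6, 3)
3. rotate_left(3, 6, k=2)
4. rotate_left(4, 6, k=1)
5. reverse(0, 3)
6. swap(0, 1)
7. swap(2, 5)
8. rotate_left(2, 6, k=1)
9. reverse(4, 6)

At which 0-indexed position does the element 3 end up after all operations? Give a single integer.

Answer: 0

Derivation:
After 1 (rotate_left(4, 6, k=1)): [2, 4, 3, 5, 0, 1, 6]
After 2 (swap(6, 3)): [2, 4, 3, 6, 0, 1, 5]
After 3 (rotate_left(3, 6, k=2)): [2, 4, 3, 1, 5, 6, 0]
After 4 (rotate_left(4, 6, k=1)): [2, 4, 3, 1, 6, 0, 5]
After 5 (reverse(0, 3)): [1, 3, 4, 2, 6, 0, 5]
After 6 (swap(0, 1)): [3, 1, 4, 2, 6, 0, 5]
After 7 (swap(2, 5)): [3, 1, 0, 2, 6, 4, 5]
After 8 (rotate_left(2, 6, k=1)): [3, 1, 2, 6, 4, 5, 0]
After 9 (reverse(4, 6)): [3, 1, 2, 6, 0, 5, 4]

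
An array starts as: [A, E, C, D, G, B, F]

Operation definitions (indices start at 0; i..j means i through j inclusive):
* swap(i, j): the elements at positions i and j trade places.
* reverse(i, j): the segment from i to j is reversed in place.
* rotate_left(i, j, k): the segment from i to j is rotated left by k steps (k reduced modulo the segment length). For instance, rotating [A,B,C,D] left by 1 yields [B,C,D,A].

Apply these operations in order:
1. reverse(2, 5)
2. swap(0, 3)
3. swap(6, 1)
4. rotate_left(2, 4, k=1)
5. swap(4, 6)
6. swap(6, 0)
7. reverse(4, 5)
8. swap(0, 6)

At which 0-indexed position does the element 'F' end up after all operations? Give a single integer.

After 1 (reverse(2, 5)): [A, E, B, G, D, C, F]
After 2 (swap(0, 3)): [G, E, B, A, D, C, F]
After 3 (swap(6, 1)): [G, F, B, A, D, C, E]
After 4 (rotate_left(2, 4, k=1)): [G, F, A, D, B, C, E]
After 5 (swap(4, 6)): [G, F, A, D, E, C, B]
After 6 (swap(6, 0)): [B, F, A, D, E, C, G]
After 7 (reverse(4, 5)): [B, F, A, D, C, E, G]
After 8 (swap(0, 6)): [G, F, A, D, C, E, B]

Answer: 1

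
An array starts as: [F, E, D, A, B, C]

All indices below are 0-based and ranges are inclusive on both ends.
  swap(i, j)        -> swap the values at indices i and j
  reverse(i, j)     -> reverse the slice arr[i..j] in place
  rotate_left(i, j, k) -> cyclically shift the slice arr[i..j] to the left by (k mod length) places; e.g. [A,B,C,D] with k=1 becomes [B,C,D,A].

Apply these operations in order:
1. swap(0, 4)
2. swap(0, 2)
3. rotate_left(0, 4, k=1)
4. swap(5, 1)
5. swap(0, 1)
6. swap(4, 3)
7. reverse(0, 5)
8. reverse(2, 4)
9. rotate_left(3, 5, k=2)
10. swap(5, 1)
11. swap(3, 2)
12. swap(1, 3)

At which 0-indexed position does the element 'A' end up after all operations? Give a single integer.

Answer: 4

Derivation:
After 1 (swap(0, 4)): [B, E, D, A, F, C]
After 2 (swap(0, 2)): [D, E, B, A, F, C]
After 3 (rotate_left(0, 4, k=1)): [E, B, A, F, D, C]
After 4 (swap(5, 1)): [E, C, A, F, D, B]
After 5 (swap(0, 1)): [C, E, A, F, D, B]
After 6 (swap(4, 3)): [C, E, A, D, F, B]
After 7 (reverse(0, 5)): [B, F, D, A, E, C]
After 8 (reverse(2, 4)): [B, F, E, A, D, C]
After 9 (rotate_left(3, 5, k=2)): [B, F, E, C, A, D]
After 10 (swap(5, 1)): [B, D, E, C, A, F]
After 11 (swap(3, 2)): [B, D, C, E, A, F]
After 12 (swap(1, 3)): [B, E, C, D, A, F]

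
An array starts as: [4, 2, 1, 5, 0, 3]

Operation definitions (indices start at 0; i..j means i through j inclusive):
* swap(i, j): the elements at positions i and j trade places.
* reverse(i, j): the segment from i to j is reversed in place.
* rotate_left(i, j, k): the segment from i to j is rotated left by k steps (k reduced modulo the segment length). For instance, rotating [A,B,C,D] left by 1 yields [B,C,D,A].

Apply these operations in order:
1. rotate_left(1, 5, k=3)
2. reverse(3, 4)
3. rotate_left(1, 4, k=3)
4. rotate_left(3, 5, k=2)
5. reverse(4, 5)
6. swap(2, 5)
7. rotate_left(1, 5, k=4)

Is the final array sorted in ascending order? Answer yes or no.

Answer: no

Derivation:
After 1 (rotate_left(1, 5, k=3)): [4, 0, 3, 2, 1, 5]
After 2 (reverse(3, 4)): [4, 0, 3, 1, 2, 5]
After 3 (rotate_left(1, 4, k=3)): [4, 2, 0, 3, 1, 5]
After 4 (rotate_left(3, 5, k=2)): [4, 2, 0, 5, 3, 1]
After 5 (reverse(4, 5)): [4, 2, 0, 5, 1, 3]
After 6 (swap(2, 5)): [4, 2, 3, 5, 1, 0]
After 7 (rotate_left(1, 5, k=4)): [4, 0, 2, 3, 5, 1]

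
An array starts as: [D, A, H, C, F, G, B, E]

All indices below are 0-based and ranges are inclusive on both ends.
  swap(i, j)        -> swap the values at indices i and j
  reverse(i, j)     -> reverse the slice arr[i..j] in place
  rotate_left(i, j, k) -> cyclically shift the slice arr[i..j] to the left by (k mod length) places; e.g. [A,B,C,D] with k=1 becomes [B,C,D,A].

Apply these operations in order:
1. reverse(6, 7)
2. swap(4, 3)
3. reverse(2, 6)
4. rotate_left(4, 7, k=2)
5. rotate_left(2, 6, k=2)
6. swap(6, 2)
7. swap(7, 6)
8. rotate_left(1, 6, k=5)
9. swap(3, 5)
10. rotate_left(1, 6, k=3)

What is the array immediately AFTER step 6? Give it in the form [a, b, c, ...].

After 1 (reverse(6, 7)): [D, A, H, C, F, G, E, B]
After 2 (swap(4, 3)): [D, A, H, F, C, G, E, B]
After 3 (reverse(2, 6)): [D, A, E, G, C, F, H, B]
After 4 (rotate_left(4, 7, k=2)): [D, A, E, G, H, B, C, F]
After 5 (rotate_left(2, 6, k=2)): [D, A, H, B, C, E, G, F]
After 6 (swap(6, 2)): [D, A, G, B, C, E, H, F]

Answer: [D, A, G, B, C, E, H, F]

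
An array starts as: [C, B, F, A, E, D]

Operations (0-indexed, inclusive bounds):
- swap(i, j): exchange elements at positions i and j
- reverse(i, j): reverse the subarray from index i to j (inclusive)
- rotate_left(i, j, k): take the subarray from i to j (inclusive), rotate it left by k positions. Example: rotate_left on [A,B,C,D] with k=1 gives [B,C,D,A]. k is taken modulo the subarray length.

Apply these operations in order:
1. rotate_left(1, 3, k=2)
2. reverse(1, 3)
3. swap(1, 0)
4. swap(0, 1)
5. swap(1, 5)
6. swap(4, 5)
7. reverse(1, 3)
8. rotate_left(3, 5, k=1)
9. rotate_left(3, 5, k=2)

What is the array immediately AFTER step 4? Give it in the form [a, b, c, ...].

Answer: [C, F, B, A, E, D]

Derivation:
After 1 (rotate_left(1, 3, k=2)): [C, A, B, F, E, D]
After 2 (reverse(1, 3)): [C, F, B, A, E, D]
After 3 (swap(1, 0)): [F, C, B, A, E, D]
After 4 (swap(0, 1)): [C, F, B, A, E, D]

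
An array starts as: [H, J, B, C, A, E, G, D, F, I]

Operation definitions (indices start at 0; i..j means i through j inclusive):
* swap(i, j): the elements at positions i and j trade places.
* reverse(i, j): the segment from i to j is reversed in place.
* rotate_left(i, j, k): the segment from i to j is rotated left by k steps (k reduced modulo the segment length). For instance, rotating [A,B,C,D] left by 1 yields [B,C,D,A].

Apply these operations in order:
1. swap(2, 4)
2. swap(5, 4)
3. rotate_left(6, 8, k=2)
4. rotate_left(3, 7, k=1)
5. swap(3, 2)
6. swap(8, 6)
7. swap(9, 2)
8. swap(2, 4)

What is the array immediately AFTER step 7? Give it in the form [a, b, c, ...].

After 1 (swap(2, 4)): [H, J, A, C, B, E, G, D, F, I]
After 2 (swap(5, 4)): [H, J, A, C, E, B, G, D, F, I]
After 3 (rotate_left(6, 8, k=2)): [H, J, A, C, E, B, F, G, D, I]
After 4 (rotate_left(3, 7, k=1)): [H, J, A, E, B, F, G, C, D, I]
After 5 (swap(3, 2)): [H, J, E, A, B, F, G, C, D, I]
After 6 (swap(8, 6)): [H, J, E, A, B, F, D, C, G, I]
After 7 (swap(9, 2)): [H, J, I, A, B, F, D, C, G, E]

Answer: [H, J, I, A, B, F, D, C, G, E]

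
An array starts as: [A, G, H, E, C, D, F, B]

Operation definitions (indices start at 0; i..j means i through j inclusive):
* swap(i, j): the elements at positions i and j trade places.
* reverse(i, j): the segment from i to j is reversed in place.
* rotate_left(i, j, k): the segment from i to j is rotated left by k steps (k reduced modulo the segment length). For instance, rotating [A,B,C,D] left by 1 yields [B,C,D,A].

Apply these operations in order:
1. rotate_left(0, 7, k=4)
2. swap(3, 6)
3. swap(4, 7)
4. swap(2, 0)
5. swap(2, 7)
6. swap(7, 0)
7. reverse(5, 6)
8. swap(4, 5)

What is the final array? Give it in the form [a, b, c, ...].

After 1 (rotate_left(0, 7, k=4)): [C, D, F, B, A, G, H, E]
After 2 (swap(3, 6)): [C, D, F, H, A, G, B, E]
After 3 (swap(4, 7)): [C, D, F, H, E, G, B, A]
After 4 (swap(2, 0)): [F, D, C, H, E, G, B, A]
After 5 (swap(2, 7)): [F, D, A, H, E, G, B, C]
After 6 (swap(7, 0)): [C, D, A, H, E, G, B, F]
After 7 (reverse(5, 6)): [C, D, A, H, E, B, G, F]
After 8 (swap(4, 5)): [C, D, A, H, B, E, G, F]

Answer: [C, D, A, H, B, E, G, F]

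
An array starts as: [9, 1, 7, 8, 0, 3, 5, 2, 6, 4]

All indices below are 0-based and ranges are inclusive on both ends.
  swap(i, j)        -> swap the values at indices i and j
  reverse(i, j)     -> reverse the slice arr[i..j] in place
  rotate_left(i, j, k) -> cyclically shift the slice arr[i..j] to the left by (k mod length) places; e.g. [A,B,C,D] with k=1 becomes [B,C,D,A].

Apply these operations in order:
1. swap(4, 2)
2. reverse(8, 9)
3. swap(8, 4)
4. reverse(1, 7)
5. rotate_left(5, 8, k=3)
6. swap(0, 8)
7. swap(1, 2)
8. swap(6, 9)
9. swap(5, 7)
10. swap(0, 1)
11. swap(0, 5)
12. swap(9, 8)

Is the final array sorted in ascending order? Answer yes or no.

Answer: yes

Derivation:
After 1 (swap(4, 2)): [9, 1, 0, 8, 7, 3, 5, 2, 6, 4]
After 2 (reverse(8, 9)): [9, 1, 0, 8, 7, 3, 5, 2, 4, 6]
After 3 (swap(8, 4)): [9, 1, 0, 8, 4, 3, 5, 2, 7, 6]
After 4 (reverse(1, 7)): [9, 2, 5, 3, 4, 8, 0, 1, 7, 6]
After 5 (rotate_left(5, 8, k=3)): [9, 2, 5, 3, 4, 7, 8, 0, 1, 6]
After 6 (swap(0, 8)): [1, 2, 5, 3, 4, 7, 8, 0, 9, 6]
After 7 (swap(1, 2)): [1, 5, 2, 3, 4, 7, 8, 0, 9, 6]
After 8 (swap(6, 9)): [1, 5, 2, 3, 4, 7, 6, 0, 9, 8]
After 9 (swap(5, 7)): [1, 5, 2, 3, 4, 0, 6, 7, 9, 8]
After 10 (swap(0, 1)): [5, 1, 2, 3, 4, 0, 6, 7, 9, 8]
After 11 (swap(0, 5)): [0, 1, 2, 3, 4, 5, 6, 7, 9, 8]
After 12 (swap(9, 8)): [0, 1, 2, 3, 4, 5, 6, 7, 8, 9]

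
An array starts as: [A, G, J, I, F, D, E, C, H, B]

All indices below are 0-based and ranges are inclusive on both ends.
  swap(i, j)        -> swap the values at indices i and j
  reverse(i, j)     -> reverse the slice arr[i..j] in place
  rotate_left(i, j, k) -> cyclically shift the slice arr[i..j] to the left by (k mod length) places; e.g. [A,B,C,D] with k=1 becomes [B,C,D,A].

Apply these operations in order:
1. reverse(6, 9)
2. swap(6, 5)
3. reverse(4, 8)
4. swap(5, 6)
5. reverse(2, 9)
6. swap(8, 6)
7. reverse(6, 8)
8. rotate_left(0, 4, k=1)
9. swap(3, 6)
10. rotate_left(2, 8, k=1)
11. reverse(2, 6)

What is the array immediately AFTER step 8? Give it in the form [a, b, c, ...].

Answer: [G, E, F, B, A, H, D, C, I, J]

Derivation:
After 1 (reverse(6, 9)): [A, G, J, I, F, D, B, H, C, E]
After 2 (swap(6, 5)): [A, G, J, I, F, B, D, H, C, E]
After 3 (reverse(4, 8)): [A, G, J, I, C, H, D, B, F, E]
After 4 (swap(5, 6)): [A, G, J, I, C, D, H, B, F, E]
After 5 (reverse(2, 9)): [A, G, E, F, B, H, D, C, I, J]
After 6 (swap(8, 6)): [A, G, E, F, B, H, I, C, D, J]
After 7 (reverse(6, 8)): [A, G, E, F, B, H, D, C, I, J]
After 8 (rotate_left(0, 4, k=1)): [G, E, F, B, A, H, D, C, I, J]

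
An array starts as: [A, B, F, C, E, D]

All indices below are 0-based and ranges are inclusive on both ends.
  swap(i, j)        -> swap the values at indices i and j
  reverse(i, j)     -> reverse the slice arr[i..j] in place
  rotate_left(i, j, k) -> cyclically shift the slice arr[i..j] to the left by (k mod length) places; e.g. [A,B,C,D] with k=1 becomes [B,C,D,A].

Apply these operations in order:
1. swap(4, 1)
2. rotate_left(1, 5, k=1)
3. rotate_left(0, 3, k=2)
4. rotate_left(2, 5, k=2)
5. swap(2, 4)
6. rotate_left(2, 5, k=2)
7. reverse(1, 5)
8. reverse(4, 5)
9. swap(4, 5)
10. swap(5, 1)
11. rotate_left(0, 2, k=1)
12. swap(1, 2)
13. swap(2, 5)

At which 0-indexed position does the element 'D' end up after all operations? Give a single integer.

After 1 (swap(4, 1)): [A, E, F, C, B, D]
After 2 (rotate_left(1, 5, k=1)): [A, F, C, B, D, E]
After 3 (rotate_left(0, 3, k=2)): [C, B, A, F, D, E]
After 4 (rotate_left(2, 5, k=2)): [C, B, D, E, A, F]
After 5 (swap(2, 4)): [C, B, A, E, D, F]
After 6 (rotate_left(2, 5, k=2)): [C, B, D, F, A, E]
After 7 (reverse(1, 5)): [C, E, A, F, D, B]
After 8 (reverse(4, 5)): [C, E, A, F, B, D]
After 9 (swap(4, 5)): [C, E, A, F, D, B]
After 10 (swap(5, 1)): [C, B, A, F, D, E]
After 11 (rotate_left(0, 2, k=1)): [B, A, C, F, D, E]
After 12 (swap(1, 2)): [B, C, A, F, D, E]
After 13 (swap(2, 5)): [B, C, E, F, D, A]

Answer: 4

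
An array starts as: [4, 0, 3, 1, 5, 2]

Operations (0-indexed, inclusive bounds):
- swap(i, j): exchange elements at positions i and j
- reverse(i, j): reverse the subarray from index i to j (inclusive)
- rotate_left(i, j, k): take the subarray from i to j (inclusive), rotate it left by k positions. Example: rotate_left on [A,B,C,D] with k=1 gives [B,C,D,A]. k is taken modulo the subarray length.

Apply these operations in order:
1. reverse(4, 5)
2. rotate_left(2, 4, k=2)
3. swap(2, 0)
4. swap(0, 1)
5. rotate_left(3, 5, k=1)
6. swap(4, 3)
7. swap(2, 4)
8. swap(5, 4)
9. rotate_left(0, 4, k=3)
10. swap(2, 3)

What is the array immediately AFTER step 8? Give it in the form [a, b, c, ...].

Answer: [0, 2, 1, 5, 3, 4]

Derivation:
After 1 (reverse(4, 5)): [4, 0, 3, 1, 2, 5]
After 2 (rotate_left(2, 4, k=2)): [4, 0, 2, 3, 1, 5]
After 3 (swap(2, 0)): [2, 0, 4, 3, 1, 5]
After 4 (swap(0, 1)): [0, 2, 4, 3, 1, 5]
After 5 (rotate_left(3, 5, k=1)): [0, 2, 4, 1, 5, 3]
After 6 (swap(4, 3)): [0, 2, 4, 5, 1, 3]
After 7 (swap(2, 4)): [0, 2, 1, 5, 4, 3]
After 8 (swap(5, 4)): [0, 2, 1, 5, 3, 4]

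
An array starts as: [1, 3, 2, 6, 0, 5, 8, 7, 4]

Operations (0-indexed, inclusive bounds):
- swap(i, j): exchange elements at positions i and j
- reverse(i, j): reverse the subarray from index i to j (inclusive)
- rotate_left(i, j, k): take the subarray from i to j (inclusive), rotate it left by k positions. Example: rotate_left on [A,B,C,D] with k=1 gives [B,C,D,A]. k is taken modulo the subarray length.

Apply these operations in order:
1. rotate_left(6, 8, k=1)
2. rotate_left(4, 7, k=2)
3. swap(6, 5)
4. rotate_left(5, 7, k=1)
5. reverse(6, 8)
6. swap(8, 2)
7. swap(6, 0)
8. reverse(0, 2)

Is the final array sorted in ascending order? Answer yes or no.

After 1 (rotate_left(6, 8, k=1)): [1, 3, 2, 6, 0, 5, 7, 4, 8]
After 2 (rotate_left(4, 7, k=2)): [1, 3, 2, 6, 7, 4, 0, 5, 8]
After 3 (swap(6, 5)): [1, 3, 2, 6, 7, 0, 4, 5, 8]
After 4 (rotate_left(5, 7, k=1)): [1, 3, 2, 6, 7, 4, 5, 0, 8]
After 5 (reverse(6, 8)): [1, 3, 2, 6, 7, 4, 8, 0, 5]
After 6 (swap(8, 2)): [1, 3, 5, 6, 7, 4, 8, 0, 2]
After 7 (swap(6, 0)): [8, 3, 5, 6, 7, 4, 1, 0, 2]
After 8 (reverse(0, 2)): [5, 3, 8, 6, 7, 4, 1, 0, 2]

Answer: no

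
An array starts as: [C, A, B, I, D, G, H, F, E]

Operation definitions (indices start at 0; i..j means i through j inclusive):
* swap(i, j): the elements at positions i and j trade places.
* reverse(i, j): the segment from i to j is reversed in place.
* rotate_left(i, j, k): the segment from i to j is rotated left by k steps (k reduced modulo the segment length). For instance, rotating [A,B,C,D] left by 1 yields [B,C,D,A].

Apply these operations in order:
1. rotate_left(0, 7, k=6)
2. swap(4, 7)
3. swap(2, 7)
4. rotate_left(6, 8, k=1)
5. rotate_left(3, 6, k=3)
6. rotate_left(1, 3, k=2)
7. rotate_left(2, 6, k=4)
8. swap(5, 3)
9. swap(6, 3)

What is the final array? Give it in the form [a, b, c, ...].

After 1 (rotate_left(0, 7, k=6)): [H, F, C, A, B, I, D, G, E]
After 2 (swap(4, 7)): [H, F, C, A, G, I, D, B, E]
After 3 (swap(2, 7)): [H, F, B, A, G, I, D, C, E]
After 4 (rotate_left(6, 8, k=1)): [H, F, B, A, G, I, C, E, D]
After 5 (rotate_left(3, 6, k=3)): [H, F, B, C, A, G, I, E, D]
After 6 (rotate_left(1, 3, k=2)): [H, C, F, B, A, G, I, E, D]
After 7 (rotate_left(2, 6, k=4)): [H, C, I, F, B, A, G, E, D]
After 8 (swap(5, 3)): [H, C, I, A, B, F, G, E, D]
After 9 (swap(6, 3)): [H, C, I, G, B, F, A, E, D]

Answer: [H, C, I, G, B, F, A, E, D]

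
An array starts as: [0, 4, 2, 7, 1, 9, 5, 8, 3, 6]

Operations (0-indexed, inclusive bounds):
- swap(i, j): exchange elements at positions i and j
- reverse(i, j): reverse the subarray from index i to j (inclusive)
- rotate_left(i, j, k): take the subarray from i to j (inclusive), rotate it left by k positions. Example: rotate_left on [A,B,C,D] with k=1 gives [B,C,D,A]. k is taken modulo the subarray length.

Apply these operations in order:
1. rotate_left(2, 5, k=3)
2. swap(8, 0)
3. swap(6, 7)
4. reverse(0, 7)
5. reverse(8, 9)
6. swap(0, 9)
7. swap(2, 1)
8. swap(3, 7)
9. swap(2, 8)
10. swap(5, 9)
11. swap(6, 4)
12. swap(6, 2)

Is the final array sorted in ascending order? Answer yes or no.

Answer: yes

Derivation:
After 1 (rotate_left(2, 5, k=3)): [0, 4, 9, 2, 7, 1, 5, 8, 3, 6]
After 2 (swap(8, 0)): [3, 4, 9, 2, 7, 1, 5, 8, 0, 6]
After 3 (swap(6, 7)): [3, 4, 9, 2, 7, 1, 8, 5, 0, 6]
After 4 (reverse(0, 7)): [5, 8, 1, 7, 2, 9, 4, 3, 0, 6]
After 5 (reverse(8, 9)): [5, 8, 1, 7, 2, 9, 4, 3, 6, 0]
After 6 (swap(0, 9)): [0, 8, 1, 7, 2, 9, 4, 3, 6, 5]
After 7 (swap(2, 1)): [0, 1, 8, 7, 2, 9, 4, 3, 6, 5]
After 8 (swap(3, 7)): [0, 1, 8, 3, 2, 9, 4, 7, 6, 5]
After 9 (swap(2, 8)): [0, 1, 6, 3, 2, 9, 4, 7, 8, 5]
After 10 (swap(5, 9)): [0, 1, 6, 3, 2, 5, 4, 7, 8, 9]
After 11 (swap(6, 4)): [0, 1, 6, 3, 4, 5, 2, 7, 8, 9]
After 12 (swap(6, 2)): [0, 1, 2, 3, 4, 5, 6, 7, 8, 9]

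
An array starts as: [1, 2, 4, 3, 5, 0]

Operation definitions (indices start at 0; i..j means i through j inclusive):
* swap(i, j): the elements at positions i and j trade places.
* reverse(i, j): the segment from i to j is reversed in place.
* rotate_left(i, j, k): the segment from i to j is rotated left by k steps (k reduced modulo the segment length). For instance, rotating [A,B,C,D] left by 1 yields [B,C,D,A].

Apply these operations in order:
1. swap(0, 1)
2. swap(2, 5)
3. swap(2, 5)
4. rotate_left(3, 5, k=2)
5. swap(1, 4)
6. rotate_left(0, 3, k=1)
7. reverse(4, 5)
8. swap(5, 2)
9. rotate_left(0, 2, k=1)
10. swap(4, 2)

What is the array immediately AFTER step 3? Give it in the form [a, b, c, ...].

After 1 (swap(0, 1)): [2, 1, 4, 3, 5, 0]
After 2 (swap(2, 5)): [2, 1, 0, 3, 5, 4]
After 3 (swap(2, 5)): [2, 1, 4, 3, 5, 0]

Answer: [2, 1, 4, 3, 5, 0]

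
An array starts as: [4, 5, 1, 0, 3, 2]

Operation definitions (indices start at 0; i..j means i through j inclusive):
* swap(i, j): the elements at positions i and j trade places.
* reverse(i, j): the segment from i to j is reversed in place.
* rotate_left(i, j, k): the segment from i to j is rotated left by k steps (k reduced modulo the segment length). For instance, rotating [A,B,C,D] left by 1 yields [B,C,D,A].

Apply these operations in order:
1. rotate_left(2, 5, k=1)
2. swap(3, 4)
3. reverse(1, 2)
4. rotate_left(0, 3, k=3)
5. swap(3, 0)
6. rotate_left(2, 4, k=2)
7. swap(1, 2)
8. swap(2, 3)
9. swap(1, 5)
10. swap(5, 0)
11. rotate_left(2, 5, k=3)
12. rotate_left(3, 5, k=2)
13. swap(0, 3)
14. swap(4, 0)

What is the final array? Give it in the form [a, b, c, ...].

After 1 (rotate_left(2, 5, k=1)): [4, 5, 0, 3, 2, 1]
After 2 (swap(3, 4)): [4, 5, 0, 2, 3, 1]
After 3 (reverse(1, 2)): [4, 0, 5, 2, 3, 1]
After 4 (rotate_left(0, 3, k=3)): [2, 4, 0, 5, 3, 1]
After 5 (swap(3, 0)): [5, 4, 0, 2, 3, 1]
After 6 (rotate_left(2, 4, k=2)): [5, 4, 3, 0, 2, 1]
After 7 (swap(1, 2)): [5, 3, 4, 0, 2, 1]
After 8 (swap(2, 3)): [5, 3, 0, 4, 2, 1]
After 9 (swap(1, 5)): [5, 1, 0, 4, 2, 3]
After 10 (swap(5, 0)): [3, 1, 0, 4, 2, 5]
After 11 (rotate_left(2, 5, k=3)): [3, 1, 5, 0, 4, 2]
After 12 (rotate_left(3, 5, k=2)): [3, 1, 5, 2, 0, 4]
After 13 (swap(0, 3)): [2, 1, 5, 3, 0, 4]
After 14 (swap(4, 0)): [0, 1, 5, 3, 2, 4]

Answer: [0, 1, 5, 3, 2, 4]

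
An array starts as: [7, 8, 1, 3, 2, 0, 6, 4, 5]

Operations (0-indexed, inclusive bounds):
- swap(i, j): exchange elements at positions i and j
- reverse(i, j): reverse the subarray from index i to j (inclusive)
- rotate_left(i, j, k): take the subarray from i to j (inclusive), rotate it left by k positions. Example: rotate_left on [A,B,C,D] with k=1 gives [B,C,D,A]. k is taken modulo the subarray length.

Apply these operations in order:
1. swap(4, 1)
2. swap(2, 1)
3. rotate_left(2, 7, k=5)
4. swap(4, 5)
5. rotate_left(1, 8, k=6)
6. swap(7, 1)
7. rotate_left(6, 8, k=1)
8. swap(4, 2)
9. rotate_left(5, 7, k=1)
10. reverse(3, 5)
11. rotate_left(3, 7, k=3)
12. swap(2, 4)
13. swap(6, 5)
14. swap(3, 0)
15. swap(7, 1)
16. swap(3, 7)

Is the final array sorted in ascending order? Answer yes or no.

After 1 (swap(4, 1)): [7, 2, 1, 3, 8, 0, 6, 4, 5]
After 2 (swap(2, 1)): [7, 1, 2, 3, 8, 0, 6, 4, 5]
After 3 (rotate_left(2, 7, k=5)): [7, 1, 4, 2, 3, 8, 0, 6, 5]
After 4 (swap(4, 5)): [7, 1, 4, 2, 8, 3, 0, 6, 5]
After 5 (rotate_left(1, 8, k=6)): [7, 6, 5, 1, 4, 2, 8, 3, 0]
After 6 (swap(7, 1)): [7, 3, 5, 1, 4, 2, 8, 6, 0]
After 7 (rotate_left(6, 8, k=1)): [7, 3, 5, 1, 4, 2, 6, 0, 8]
After 8 (swap(4, 2)): [7, 3, 4, 1, 5, 2, 6, 0, 8]
After 9 (rotate_left(5, 7, k=1)): [7, 3, 4, 1, 5, 6, 0, 2, 8]
After 10 (reverse(3, 5)): [7, 3, 4, 6, 5, 1, 0, 2, 8]
After 11 (rotate_left(3, 7, k=3)): [7, 3, 4, 0, 2, 6, 5, 1, 8]
After 12 (swap(2, 4)): [7, 3, 2, 0, 4, 6, 5, 1, 8]
After 13 (swap(6, 5)): [7, 3, 2, 0, 4, 5, 6, 1, 8]
After 14 (swap(3, 0)): [0, 3, 2, 7, 4, 5, 6, 1, 8]
After 15 (swap(7, 1)): [0, 1, 2, 7, 4, 5, 6, 3, 8]
After 16 (swap(3, 7)): [0, 1, 2, 3, 4, 5, 6, 7, 8]

Answer: yes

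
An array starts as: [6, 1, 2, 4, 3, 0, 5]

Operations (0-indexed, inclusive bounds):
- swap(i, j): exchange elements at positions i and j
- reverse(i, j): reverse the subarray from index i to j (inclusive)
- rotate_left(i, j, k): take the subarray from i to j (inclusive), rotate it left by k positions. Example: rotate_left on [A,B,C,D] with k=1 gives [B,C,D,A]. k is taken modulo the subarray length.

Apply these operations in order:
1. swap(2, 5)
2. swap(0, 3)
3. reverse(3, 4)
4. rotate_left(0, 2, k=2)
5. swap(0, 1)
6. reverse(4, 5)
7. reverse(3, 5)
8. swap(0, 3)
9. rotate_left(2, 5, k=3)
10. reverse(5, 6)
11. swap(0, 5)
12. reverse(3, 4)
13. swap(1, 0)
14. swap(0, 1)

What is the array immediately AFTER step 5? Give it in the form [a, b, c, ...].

Answer: [4, 0, 1, 3, 6, 2, 5]

Derivation:
After 1 (swap(2, 5)): [6, 1, 0, 4, 3, 2, 5]
After 2 (swap(0, 3)): [4, 1, 0, 6, 3, 2, 5]
After 3 (reverse(3, 4)): [4, 1, 0, 3, 6, 2, 5]
After 4 (rotate_left(0, 2, k=2)): [0, 4, 1, 3, 6, 2, 5]
After 5 (swap(0, 1)): [4, 0, 1, 3, 6, 2, 5]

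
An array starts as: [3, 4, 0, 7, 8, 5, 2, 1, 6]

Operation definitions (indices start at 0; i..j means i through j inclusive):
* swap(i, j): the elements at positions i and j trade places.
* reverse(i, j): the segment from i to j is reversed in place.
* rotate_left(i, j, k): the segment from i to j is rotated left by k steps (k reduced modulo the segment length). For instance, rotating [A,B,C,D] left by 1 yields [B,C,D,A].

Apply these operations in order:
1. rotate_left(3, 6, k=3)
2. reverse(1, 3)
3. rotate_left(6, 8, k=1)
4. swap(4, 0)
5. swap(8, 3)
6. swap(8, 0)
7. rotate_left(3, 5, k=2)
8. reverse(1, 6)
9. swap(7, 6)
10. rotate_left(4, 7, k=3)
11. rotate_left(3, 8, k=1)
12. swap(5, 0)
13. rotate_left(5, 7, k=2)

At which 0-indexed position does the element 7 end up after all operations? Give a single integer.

Answer: 5

Derivation:
After 1 (rotate_left(3, 6, k=3)): [3, 4, 0, 2, 7, 8, 5, 1, 6]
After 2 (reverse(1, 3)): [3, 2, 0, 4, 7, 8, 5, 1, 6]
After 3 (rotate_left(6, 8, k=1)): [3, 2, 0, 4, 7, 8, 1, 6, 5]
After 4 (swap(4, 0)): [7, 2, 0, 4, 3, 8, 1, 6, 5]
After 5 (swap(8, 3)): [7, 2, 0, 5, 3, 8, 1, 6, 4]
After 6 (swap(8, 0)): [4, 2, 0, 5, 3, 8, 1, 6, 7]
After 7 (rotate_left(3, 5, k=2)): [4, 2, 0, 8, 5, 3, 1, 6, 7]
After 8 (reverse(1, 6)): [4, 1, 3, 5, 8, 0, 2, 6, 7]
After 9 (swap(7, 6)): [4, 1, 3, 5, 8, 0, 6, 2, 7]
After 10 (rotate_left(4, 7, k=3)): [4, 1, 3, 5, 2, 8, 0, 6, 7]
After 11 (rotate_left(3, 8, k=1)): [4, 1, 3, 2, 8, 0, 6, 7, 5]
After 12 (swap(5, 0)): [0, 1, 3, 2, 8, 4, 6, 7, 5]
After 13 (rotate_left(5, 7, k=2)): [0, 1, 3, 2, 8, 7, 4, 6, 5]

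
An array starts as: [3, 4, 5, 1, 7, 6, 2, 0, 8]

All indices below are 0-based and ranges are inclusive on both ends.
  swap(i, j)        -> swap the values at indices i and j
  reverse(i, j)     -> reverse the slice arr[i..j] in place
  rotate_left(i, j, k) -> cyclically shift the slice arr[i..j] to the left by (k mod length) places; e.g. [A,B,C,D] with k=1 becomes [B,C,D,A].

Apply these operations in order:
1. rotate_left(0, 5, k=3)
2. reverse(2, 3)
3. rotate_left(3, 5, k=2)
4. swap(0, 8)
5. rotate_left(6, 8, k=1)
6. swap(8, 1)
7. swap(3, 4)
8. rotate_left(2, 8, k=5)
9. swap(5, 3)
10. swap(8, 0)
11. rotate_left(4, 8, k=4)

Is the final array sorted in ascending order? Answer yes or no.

After 1 (rotate_left(0, 5, k=3)): [1, 7, 6, 3, 4, 5, 2, 0, 8]
After 2 (reverse(2, 3)): [1, 7, 3, 6, 4, 5, 2, 0, 8]
After 3 (rotate_left(3, 5, k=2)): [1, 7, 3, 5, 6, 4, 2, 0, 8]
After 4 (swap(0, 8)): [8, 7, 3, 5, 6, 4, 2, 0, 1]
After 5 (rotate_left(6, 8, k=1)): [8, 7, 3, 5, 6, 4, 0, 1, 2]
After 6 (swap(8, 1)): [8, 2, 3, 5, 6, 4, 0, 1, 7]
After 7 (swap(3, 4)): [8, 2, 3, 6, 5, 4, 0, 1, 7]
After 8 (rotate_left(2, 8, k=5)): [8, 2, 1, 7, 3, 6, 5, 4, 0]
After 9 (swap(5, 3)): [8, 2, 1, 6, 3, 7, 5, 4, 0]
After 10 (swap(8, 0)): [0, 2, 1, 6, 3, 7, 5, 4, 8]
After 11 (rotate_left(4, 8, k=4)): [0, 2, 1, 6, 8, 3, 7, 5, 4]

Answer: no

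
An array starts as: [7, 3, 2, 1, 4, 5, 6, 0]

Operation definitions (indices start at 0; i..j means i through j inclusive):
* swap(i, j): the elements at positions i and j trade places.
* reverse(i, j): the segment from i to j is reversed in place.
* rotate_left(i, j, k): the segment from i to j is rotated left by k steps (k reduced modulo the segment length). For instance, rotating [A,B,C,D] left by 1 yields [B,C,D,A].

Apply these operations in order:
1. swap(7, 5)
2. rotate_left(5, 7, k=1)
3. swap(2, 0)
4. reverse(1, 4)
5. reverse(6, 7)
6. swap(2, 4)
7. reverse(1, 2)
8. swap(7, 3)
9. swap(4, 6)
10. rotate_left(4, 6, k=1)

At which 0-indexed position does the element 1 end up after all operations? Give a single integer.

Answer: 5

Derivation:
After 1 (swap(7, 5)): [7, 3, 2, 1, 4, 0, 6, 5]
After 2 (rotate_left(5, 7, k=1)): [7, 3, 2, 1, 4, 6, 5, 0]
After 3 (swap(2, 0)): [2, 3, 7, 1, 4, 6, 5, 0]
After 4 (reverse(1, 4)): [2, 4, 1, 7, 3, 6, 5, 0]
After 5 (reverse(6, 7)): [2, 4, 1, 7, 3, 6, 0, 5]
After 6 (swap(2, 4)): [2, 4, 3, 7, 1, 6, 0, 5]
After 7 (reverse(1, 2)): [2, 3, 4, 7, 1, 6, 0, 5]
After 8 (swap(7, 3)): [2, 3, 4, 5, 1, 6, 0, 7]
After 9 (swap(4, 6)): [2, 3, 4, 5, 0, 6, 1, 7]
After 10 (rotate_left(4, 6, k=1)): [2, 3, 4, 5, 6, 1, 0, 7]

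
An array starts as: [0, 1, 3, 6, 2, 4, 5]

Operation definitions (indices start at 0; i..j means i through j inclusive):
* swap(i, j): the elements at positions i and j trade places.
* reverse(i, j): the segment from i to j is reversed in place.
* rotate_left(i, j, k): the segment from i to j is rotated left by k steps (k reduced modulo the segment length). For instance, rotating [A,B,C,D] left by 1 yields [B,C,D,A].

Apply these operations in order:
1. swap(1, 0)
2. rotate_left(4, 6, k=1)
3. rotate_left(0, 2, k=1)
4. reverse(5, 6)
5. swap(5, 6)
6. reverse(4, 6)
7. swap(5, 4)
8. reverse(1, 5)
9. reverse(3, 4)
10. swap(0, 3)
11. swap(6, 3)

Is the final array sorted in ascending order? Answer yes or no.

Answer: no

Derivation:
After 1 (swap(1, 0)): [1, 0, 3, 6, 2, 4, 5]
After 2 (rotate_left(4, 6, k=1)): [1, 0, 3, 6, 4, 5, 2]
After 3 (rotate_left(0, 2, k=1)): [0, 3, 1, 6, 4, 5, 2]
After 4 (reverse(5, 6)): [0, 3, 1, 6, 4, 2, 5]
After 5 (swap(5, 6)): [0, 3, 1, 6, 4, 5, 2]
After 6 (reverse(4, 6)): [0, 3, 1, 6, 2, 5, 4]
After 7 (swap(5, 4)): [0, 3, 1, 6, 5, 2, 4]
After 8 (reverse(1, 5)): [0, 2, 5, 6, 1, 3, 4]
After 9 (reverse(3, 4)): [0, 2, 5, 1, 6, 3, 4]
After 10 (swap(0, 3)): [1, 2, 5, 0, 6, 3, 4]
After 11 (swap(6, 3)): [1, 2, 5, 4, 6, 3, 0]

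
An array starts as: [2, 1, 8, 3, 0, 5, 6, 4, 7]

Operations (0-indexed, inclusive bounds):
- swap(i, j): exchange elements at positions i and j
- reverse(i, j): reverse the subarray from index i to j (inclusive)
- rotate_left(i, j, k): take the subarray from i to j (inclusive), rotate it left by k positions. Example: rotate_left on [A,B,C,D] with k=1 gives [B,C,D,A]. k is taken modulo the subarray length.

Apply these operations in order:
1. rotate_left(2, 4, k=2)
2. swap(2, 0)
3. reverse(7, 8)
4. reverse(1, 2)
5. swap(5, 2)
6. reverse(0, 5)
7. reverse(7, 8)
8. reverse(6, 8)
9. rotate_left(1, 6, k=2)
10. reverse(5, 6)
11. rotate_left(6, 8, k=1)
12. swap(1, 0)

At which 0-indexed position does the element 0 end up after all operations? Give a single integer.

After 1 (rotate_left(2, 4, k=2)): [2, 1, 0, 8, 3, 5, 6, 4, 7]
After 2 (swap(2, 0)): [0, 1, 2, 8, 3, 5, 6, 4, 7]
After 3 (reverse(7, 8)): [0, 1, 2, 8, 3, 5, 6, 7, 4]
After 4 (reverse(1, 2)): [0, 2, 1, 8, 3, 5, 6, 7, 4]
After 5 (swap(5, 2)): [0, 2, 5, 8, 3, 1, 6, 7, 4]
After 6 (reverse(0, 5)): [1, 3, 8, 5, 2, 0, 6, 7, 4]
After 7 (reverse(7, 8)): [1, 3, 8, 5, 2, 0, 6, 4, 7]
After 8 (reverse(6, 8)): [1, 3, 8, 5, 2, 0, 7, 4, 6]
After 9 (rotate_left(1, 6, k=2)): [1, 5, 2, 0, 7, 3, 8, 4, 6]
After 10 (reverse(5, 6)): [1, 5, 2, 0, 7, 8, 3, 4, 6]
After 11 (rotate_left(6, 8, k=1)): [1, 5, 2, 0, 7, 8, 4, 6, 3]
After 12 (swap(1, 0)): [5, 1, 2, 0, 7, 8, 4, 6, 3]

Answer: 3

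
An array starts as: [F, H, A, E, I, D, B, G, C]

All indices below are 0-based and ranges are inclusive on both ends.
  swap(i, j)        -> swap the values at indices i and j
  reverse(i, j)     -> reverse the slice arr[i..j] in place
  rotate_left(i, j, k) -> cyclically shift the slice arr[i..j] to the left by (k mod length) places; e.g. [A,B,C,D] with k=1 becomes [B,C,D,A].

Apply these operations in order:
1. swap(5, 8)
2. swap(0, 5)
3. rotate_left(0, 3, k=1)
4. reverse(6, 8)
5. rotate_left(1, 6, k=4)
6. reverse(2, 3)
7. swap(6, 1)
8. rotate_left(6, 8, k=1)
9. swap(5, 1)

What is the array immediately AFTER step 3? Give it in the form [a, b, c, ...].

Answer: [H, A, E, C, I, F, B, G, D]

Derivation:
After 1 (swap(5, 8)): [F, H, A, E, I, C, B, G, D]
After 2 (swap(0, 5)): [C, H, A, E, I, F, B, G, D]
After 3 (rotate_left(0, 3, k=1)): [H, A, E, C, I, F, B, G, D]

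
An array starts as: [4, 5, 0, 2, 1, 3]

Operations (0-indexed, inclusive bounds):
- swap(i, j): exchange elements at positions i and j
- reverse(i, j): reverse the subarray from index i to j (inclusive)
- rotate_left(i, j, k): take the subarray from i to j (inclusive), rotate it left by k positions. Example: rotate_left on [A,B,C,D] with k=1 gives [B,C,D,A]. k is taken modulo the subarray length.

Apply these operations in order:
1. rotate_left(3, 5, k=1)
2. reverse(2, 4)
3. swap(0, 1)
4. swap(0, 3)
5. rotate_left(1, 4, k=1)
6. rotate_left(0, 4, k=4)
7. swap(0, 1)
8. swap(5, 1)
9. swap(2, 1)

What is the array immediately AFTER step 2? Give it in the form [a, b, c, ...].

After 1 (rotate_left(3, 5, k=1)): [4, 5, 0, 1, 3, 2]
After 2 (reverse(2, 4)): [4, 5, 3, 1, 0, 2]

Answer: [4, 5, 3, 1, 0, 2]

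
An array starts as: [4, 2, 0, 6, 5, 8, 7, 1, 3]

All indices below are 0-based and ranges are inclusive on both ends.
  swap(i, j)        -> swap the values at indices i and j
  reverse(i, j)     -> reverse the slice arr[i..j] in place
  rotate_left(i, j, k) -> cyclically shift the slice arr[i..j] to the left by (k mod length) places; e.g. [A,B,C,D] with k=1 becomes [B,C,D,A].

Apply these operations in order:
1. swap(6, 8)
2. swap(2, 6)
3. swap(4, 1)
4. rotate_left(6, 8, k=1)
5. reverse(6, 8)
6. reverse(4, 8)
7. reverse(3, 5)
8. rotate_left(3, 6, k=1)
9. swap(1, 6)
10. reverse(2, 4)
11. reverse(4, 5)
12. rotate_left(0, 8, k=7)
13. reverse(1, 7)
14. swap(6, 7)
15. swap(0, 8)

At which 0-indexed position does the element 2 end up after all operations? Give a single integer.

After 1 (swap(6, 8)): [4, 2, 0, 6, 5, 8, 3, 1, 7]
After 2 (swap(2, 6)): [4, 2, 3, 6, 5, 8, 0, 1, 7]
After 3 (swap(4, 1)): [4, 5, 3, 6, 2, 8, 0, 1, 7]
After 4 (rotate_left(6, 8, k=1)): [4, 5, 3, 6, 2, 8, 1, 7, 0]
After 5 (reverse(6, 8)): [4, 5, 3, 6, 2, 8, 0, 7, 1]
After 6 (reverse(4, 8)): [4, 5, 3, 6, 1, 7, 0, 8, 2]
After 7 (reverse(3, 5)): [4, 5, 3, 7, 1, 6, 0, 8, 2]
After 8 (rotate_left(3, 6, k=1)): [4, 5, 3, 1, 6, 0, 7, 8, 2]
After 9 (swap(1, 6)): [4, 7, 3, 1, 6, 0, 5, 8, 2]
After 10 (reverse(2, 4)): [4, 7, 6, 1, 3, 0, 5, 8, 2]
After 11 (reverse(4, 5)): [4, 7, 6, 1, 0, 3, 5, 8, 2]
After 12 (rotate_left(0, 8, k=7)): [8, 2, 4, 7, 6, 1, 0, 3, 5]
After 13 (reverse(1, 7)): [8, 3, 0, 1, 6, 7, 4, 2, 5]
After 14 (swap(6, 7)): [8, 3, 0, 1, 6, 7, 2, 4, 5]
After 15 (swap(0, 8)): [5, 3, 0, 1, 6, 7, 2, 4, 8]

Answer: 6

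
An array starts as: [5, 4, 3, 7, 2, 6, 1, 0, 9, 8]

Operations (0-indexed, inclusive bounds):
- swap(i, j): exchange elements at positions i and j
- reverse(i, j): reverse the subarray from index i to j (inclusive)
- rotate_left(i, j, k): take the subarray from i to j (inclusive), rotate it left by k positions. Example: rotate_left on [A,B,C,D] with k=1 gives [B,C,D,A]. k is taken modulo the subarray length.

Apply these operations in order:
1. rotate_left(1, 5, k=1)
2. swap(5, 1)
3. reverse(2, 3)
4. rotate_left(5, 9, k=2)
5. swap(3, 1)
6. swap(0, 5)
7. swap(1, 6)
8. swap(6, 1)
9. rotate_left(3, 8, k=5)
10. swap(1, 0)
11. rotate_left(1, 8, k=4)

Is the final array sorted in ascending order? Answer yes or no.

After 1 (rotate_left(1, 5, k=1)): [5, 3, 7, 2, 6, 4, 1, 0, 9, 8]
After 2 (swap(5, 1)): [5, 4, 7, 2, 6, 3, 1, 0, 9, 8]
After 3 (reverse(2, 3)): [5, 4, 2, 7, 6, 3, 1, 0, 9, 8]
After 4 (rotate_left(5, 9, k=2)): [5, 4, 2, 7, 6, 0, 9, 8, 3, 1]
After 5 (swap(3, 1)): [5, 7, 2, 4, 6, 0, 9, 8, 3, 1]
After 6 (swap(0, 5)): [0, 7, 2, 4, 6, 5, 9, 8, 3, 1]
After 7 (swap(1, 6)): [0, 9, 2, 4, 6, 5, 7, 8, 3, 1]
After 8 (swap(6, 1)): [0, 7, 2, 4, 6, 5, 9, 8, 3, 1]
After 9 (rotate_left(3, 8, k=5)): [0, 7, 2, 3, 4, 6, 5, 9, 8, 1]
After 10 (swap(1, 0)): [7, 0, 2, 3, 4, 6, 5, 9, 8, 1]
After 11 (rotate_left(1, 8, k=4)): [7, 6, 5, 9, 8, 0, 2, 3, 4, 1]

Answer: no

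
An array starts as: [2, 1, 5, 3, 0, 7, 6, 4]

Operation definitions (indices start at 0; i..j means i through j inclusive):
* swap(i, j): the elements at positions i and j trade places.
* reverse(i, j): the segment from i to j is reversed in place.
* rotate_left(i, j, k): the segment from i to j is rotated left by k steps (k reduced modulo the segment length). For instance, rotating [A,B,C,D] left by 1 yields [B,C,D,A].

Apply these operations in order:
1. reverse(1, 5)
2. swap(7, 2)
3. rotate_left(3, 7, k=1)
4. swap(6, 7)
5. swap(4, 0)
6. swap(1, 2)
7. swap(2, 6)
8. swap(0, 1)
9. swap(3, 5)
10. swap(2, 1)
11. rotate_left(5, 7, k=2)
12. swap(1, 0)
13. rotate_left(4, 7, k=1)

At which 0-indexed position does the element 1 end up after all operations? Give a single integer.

After 1 (reverse(1, 5)): [2, 7, 0, 3, 5, 1, 6, 4]
After 2 (swap(7, 2)): [2, 7, 4, 3, 5, 1, 6, 0]
After 3 (rotate_left(3, 7, k=1)): [2, 7, 4, 5, 1, 6, 0, 3]
After 4 (swap(6, 7)): [2, 7, 4, 5, 1, 6, 3, 0]
After 5 (swap(4, 0)): [1, 7, 4, 5, 2, 6, 3, 0]
After 6 (swap(1, 2)): [1, 4, 7, 5, 2, 6, 3, 0]
After 7 (swap(2, 6)): [1, 4, 3, 5, 2, 6, 7, 0]
After 8 (swap(0, 1)): [4, 1, 3, 5, 2, 6, 7, 0]
After 9 (swap(3, 5)): [4, 1, 3, 6, 2, 5, 7, 0]
After 10 (swap(2, 1)): [4, 3, 1, 6, 2, 5, 7, 0]
After 11 (rotate_left(5, 7, k=2)): [4, 3, 1, 6, 2, 0, 5, 7]
After 12 (swap(1, 0)): [3, 4, 1, 6, 2, 0, 5, 7]
After 13 (rotate_left(4, 7, k=1)): [3, 4, 1, 6, 0, 5, 7, 2]

Answer: 2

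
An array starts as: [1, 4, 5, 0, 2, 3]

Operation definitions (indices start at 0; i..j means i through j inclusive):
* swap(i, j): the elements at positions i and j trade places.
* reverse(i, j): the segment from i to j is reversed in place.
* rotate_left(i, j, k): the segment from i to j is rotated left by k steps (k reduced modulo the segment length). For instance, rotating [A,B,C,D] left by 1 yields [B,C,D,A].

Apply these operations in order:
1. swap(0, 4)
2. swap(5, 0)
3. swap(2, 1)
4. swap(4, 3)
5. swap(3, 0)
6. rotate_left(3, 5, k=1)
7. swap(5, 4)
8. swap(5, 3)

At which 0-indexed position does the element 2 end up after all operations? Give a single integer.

After 1 (swap(0, 4)): [2, 4, 5, 0, 1, 3]
After 2 (swap(5, 0)): [3, 4, 5, 0, 1, 2]
After 3 (swap(2, 1)): [3, 5, 4, 0, 1, 2]
After 4 (swap(4, 3)): [3, 5, 4, 1, 0, 2]
After 5 (swap(3, 0)): [1, 5, 4, 3, 0, 2]
After 6 (rotate_left(3, 5, k=1)): [1, 5, 4, 0, 2, 3]
After 7 (swap(5, 4)): [1, 5, 4, 0, 3, 2]
After 8 (swap(5, 3)): [1, 5, 4, 2, 3, 0]

Answer: 3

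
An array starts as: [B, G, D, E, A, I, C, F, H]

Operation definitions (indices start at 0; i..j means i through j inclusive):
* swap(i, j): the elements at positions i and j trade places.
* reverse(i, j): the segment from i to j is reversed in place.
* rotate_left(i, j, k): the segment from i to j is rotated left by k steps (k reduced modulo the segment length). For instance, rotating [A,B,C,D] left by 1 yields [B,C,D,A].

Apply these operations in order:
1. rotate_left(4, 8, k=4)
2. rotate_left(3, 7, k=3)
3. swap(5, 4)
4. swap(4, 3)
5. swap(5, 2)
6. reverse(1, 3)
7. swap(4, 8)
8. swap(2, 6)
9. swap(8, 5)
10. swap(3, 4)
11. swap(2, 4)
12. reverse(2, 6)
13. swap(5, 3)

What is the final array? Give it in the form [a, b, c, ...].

After 1 (rotate_left(4, 8, k=4)): [B, G, D, E, H, A, I, C, F]
After 2 (rotate_left(3, 7, k=3)): [B, G, D, I, C, E, H, A, F]
After 3 (swap(5, 4)): [B, G, D, I, E, C, H, A, F]
After 4 (swap(4, 3)): [B, G, D, E, I, C, H, A, F]
After 5 (swap(5, 2)): [B, G, C, E, I, D, H, A, F]
After 6 (reverse(1, 3)): [B, E, C, G, I, D, H, A, F]
After 7 (swap(4, 8)): [B, E, C, G, F, D, H, A, I]
After 8 (swap(2, 6)): [B, E, H, G, F, D, C, A, I]
After 9 (swap(8, 5)): [B, E, H, G, F, I, C, A, D]
After 10 (swap(3, 4)): [B, E, H, F, G, I, C, A, D]
After 11 (swap(2, 4)): [B, E, G, F, H, I, C, A, D]
After 12 (reverse(2, 6)): [B, E, C, I, H, F, G, A, D]
After 13 (swap(5, 3)): [B, E, C, F, H, I, G, A, D]

Answer: [B, E, C, F, H, I, G, A, D]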